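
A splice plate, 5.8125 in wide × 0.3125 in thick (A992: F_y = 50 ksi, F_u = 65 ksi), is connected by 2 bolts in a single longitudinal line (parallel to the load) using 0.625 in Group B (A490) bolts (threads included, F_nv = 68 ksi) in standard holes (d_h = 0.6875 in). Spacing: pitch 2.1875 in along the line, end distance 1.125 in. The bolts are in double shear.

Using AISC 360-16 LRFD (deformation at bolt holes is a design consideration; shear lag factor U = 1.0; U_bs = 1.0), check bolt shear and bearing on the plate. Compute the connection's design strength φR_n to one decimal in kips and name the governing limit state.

37.1 kips (bearing governs)

Bolt shear: A_b = π(0.625)²/4 = 0.3068 in². φR_n = 0.75 × 68 × 0.3068 × 2 × 2 = 62.6 kips.
Bearing (0.3125 in plate, F_u = 65 ksi): end bolts L_c = 1.125 − 0.6875/2 = 0.78125, R_n = min(1.2×0.78125×0.3125×65, 2.4×0.625×0.3125×65) = 19.043 kips/bolt; interior L_c = 2.1875 − 0.6875 = 1.5, R_n = 30.469 kips/bolt. φR_n = 0.75 × (1×19.043 + 1×30.469) = 37.1 kips.
Governing: min(62.6, 37.1) = 37.1 kips → bearing.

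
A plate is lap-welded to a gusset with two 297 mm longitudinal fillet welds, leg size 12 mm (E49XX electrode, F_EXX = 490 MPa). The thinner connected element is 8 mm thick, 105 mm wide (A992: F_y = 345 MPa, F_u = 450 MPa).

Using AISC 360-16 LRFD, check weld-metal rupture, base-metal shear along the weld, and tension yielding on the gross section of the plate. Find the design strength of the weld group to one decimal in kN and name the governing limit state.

260.8 kN (gross-section yield governs)

Weld metal: throat = 0.707×12 = 8.484 mm, L = 2×297 = 594 mm. φR_n = 0.75 × 0.6 × 490 × 8.484 × 594 = 1111.2 kN.
Base metal shear (8 mm plate): yield φR_n = 1.0×0.6×345×8×594 = 983.7 kN; rupture φR_n = 0.75×0.6×450×8×594 = 962.3 kN; take 962.3 kN (rupture).
Tension yield (gross): A_g = 105×8 = 840 mm². φR_n = 0.90 × 345 × 840 = 260.8 kN.
Governing: min(1111.2, 962.3, 260.8) = 260.8 kN → gross-section yield.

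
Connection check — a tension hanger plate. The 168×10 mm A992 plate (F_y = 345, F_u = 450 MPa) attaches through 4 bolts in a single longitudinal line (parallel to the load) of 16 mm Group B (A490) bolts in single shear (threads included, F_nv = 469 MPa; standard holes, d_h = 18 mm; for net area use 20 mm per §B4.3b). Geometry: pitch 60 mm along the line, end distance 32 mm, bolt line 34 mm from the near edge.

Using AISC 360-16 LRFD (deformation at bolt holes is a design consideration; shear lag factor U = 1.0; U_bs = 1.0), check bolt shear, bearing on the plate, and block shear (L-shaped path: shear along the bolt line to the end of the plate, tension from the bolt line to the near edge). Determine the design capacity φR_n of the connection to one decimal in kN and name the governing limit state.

282.9 kN (bolt shear governs)

Bolt shear: A_b = π(16)²/4 = 201.06 mm². φR_n = 0.75 × 469 × 201.06 × 4 × 1 = 282.9 kN.
Bearing (10 mm plate, F_u = 450 MPa): end bolts L_c = 32 − 18/2 = 23, R_n = min(1.2×23×10×450, 2.4×16×10×450) = 124.2 kN/bolt; interior L_c = 60 − 18 = 42, R_n = 172.8 kN/bolt. φR_n = 0.75 × (1×124.2 + 3×172.8) = 482.0 kN.
Block shear: shear path 1×[32+3×60] = 1×212 mm, A_gv = 2120, A_nv = 1×(212 − 3.5×20)×10 = 1420 mm²; tension to near edge: (34 − 0.5×20)×10 = 240 mm². R_n = min(0.6×450×1420, 0.6×345×2120) + 1.0×450×240 = min(383.4, 438.84) + 108 = 491.4 kN. φR_n = 0.75 × 491.4 = 368.6 kN.
Governing: min(282.9, 482.0, 368.6) = 282.9 kN → bolt shear.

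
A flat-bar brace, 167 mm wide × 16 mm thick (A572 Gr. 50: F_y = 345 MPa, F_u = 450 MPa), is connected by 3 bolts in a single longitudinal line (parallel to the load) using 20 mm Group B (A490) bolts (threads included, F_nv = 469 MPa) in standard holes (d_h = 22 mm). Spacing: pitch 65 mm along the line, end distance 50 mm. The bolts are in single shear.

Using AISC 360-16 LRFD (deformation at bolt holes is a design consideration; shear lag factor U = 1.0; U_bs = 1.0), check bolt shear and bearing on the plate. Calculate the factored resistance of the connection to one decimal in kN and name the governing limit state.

331.5 kN (bolt shear governs)

Bolt shear: A_b = π(20)²/4 = 314.16 mm². φR_n = 0.75 × 469 × 314.16 × 3 × 1 = 331.5 kN.
Bearing (16 mm plate, F_u = 450 MPa): end bolts L_c = 50 − 22/2 = 39, R_n = min(1.2×39×16×450, 2.4×20×16×450) = 336.96 kN/bolt; interior L_c = 65 − 22 = 43, R_n = 345.6 kN/bolt. φR_n = 0.75 × (1×336.96 + 2×345.6) = 771.1 kN.
Governing: min(331.5, 771.1) = 331.5 kN → bolt shear.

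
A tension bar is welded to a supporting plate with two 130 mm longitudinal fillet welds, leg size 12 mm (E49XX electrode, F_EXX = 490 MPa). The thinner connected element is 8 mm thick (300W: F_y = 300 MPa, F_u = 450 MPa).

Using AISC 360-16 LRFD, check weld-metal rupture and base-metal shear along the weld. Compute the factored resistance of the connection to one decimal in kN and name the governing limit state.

Weld metal: throat = 0.707×12 = 8.484 mm, L = 2×130 = 260 mm. φR_n = 0.75 × 0.6 × 490 × 8.484 × 260 = 486.4 kN.
Base metal shear (8 mm plate): yield φR_n = 1.0×0.6×300×8×260 = 374.4 kN; rupture φR_n = 0.75×0.6×450×8×260 = 421.2 kN; take 374.4 kN (yield).
Governing: min(486.4, 374.4) = 374.4 kN → base-metal shear.

374.4 kN (base-metal shear governs)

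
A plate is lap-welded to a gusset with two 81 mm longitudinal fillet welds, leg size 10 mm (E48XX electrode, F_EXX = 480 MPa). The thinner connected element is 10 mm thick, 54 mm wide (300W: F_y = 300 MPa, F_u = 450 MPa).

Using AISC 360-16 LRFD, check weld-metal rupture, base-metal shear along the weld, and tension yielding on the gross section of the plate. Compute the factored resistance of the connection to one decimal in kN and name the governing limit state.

Weld metal: throat = 0.707×10 = 7.07 mm, L = 2×81 = 162 mm. φR_n = 0.75 × 0.6 × 480 × 7.07 × 162 = 247.4 kN.
Base metal shear (10 mm plate): yield φR_n = 1.0×0.6×300×10×162 = 291.6 kN; rupture φR_n = 0.75×0.6×450×10×162 = 328.1 kN; take 291.6 kN (yield).
Tension yield (gross): A_g = 54×10 = 540 mm². φR_n = 0.90 × 300 × 540 = 145.8 kN.
Governing: min(247.4, 291.6, 145.8) = 145.8 kN → gross-section yield.

145.8 kN (gross-section yield governs)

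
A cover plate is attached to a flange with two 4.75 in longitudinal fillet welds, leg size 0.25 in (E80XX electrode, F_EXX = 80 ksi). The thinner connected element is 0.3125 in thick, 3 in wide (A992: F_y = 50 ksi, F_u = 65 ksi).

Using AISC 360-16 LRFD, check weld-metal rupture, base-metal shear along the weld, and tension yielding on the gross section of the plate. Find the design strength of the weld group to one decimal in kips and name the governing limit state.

42.2 kips (gross-section yield governs)

Weld metal: throat = 0.707×0.25 = 0.17675 in, L = 2×4.75 = 9.5 in. φR_n = 0.75 × 0.6 × 80 × 0.17675 × 9.5 = 60.4 kips.
Base metal shear (0.3125 in plate): yield φR_n = 1.0×0.6×50×0.3125×9.5 = 89.1 kips; rupture φR_n = 0.75×0.6×65×0.3125×9.5 = 86.8 kips; take 86.8 kips (rupture).
Tension yield (gross): A_g = 3×0.3125 = 0.9375 in². φR_n = 0.90 × 50 × 0.9375 = 42.2 kips.
Governing: min(60.4, 86.8, 42.2) = 42.2 kips → gross-section yield.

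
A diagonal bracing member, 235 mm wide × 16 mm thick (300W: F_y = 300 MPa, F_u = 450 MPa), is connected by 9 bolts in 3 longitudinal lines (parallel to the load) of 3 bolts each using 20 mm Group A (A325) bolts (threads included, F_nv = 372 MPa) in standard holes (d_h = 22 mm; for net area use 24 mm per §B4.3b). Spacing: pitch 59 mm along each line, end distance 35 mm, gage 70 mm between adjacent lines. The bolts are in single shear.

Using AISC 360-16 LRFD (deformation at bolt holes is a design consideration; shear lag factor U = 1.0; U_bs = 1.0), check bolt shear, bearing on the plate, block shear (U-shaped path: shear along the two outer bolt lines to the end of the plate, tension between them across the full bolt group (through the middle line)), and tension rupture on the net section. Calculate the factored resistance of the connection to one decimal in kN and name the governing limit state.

Bolt shear: A_b = π(20)²/4 = 314.16 mm². φR_n = 0.75 × 372 × 314.16 × 9 × 1 = 788.9 kN.
Bearing (16 mm plate, F_u = 450 MPa): end bolts L_c = 35 − 22/2 = 24, R_n = min(1.2×24×16×450, 2.4×20×16×450) = 207.36 kN/bolt; interior L_c = 59 − 22 = 37, R_n = 319.68 kN/bolt. φR_n = 0.75 × (3×207.36 + 6×319.68) = 1905.1 kN.
Block shear: shear path 2×[35+2×59] = 2×153 mm, A_gv = 4896, A_nv = 2×(153 − 2.5×24)×16 = 2976 mm²; tension across gage: (140 − 2×24)×16 = 1472 mm². R_n = min(0.6×450×2976, 0.6×300×4896) + 1.0×450×1472 = min(803.52, 881.28) + 662.4 = 1465.9 kN. φR_n = 0.75 × 1465.9 = 1099.4 kN.
Tension rupture (net): A_n = (235 − 3×24)×16 = 2608 mm² (U = 1.0, A_e = A_n). φR_n = 0.75 × 450 × 2608 = 880.2 kN.
Governing: min(788.9, 1905.1, 1099.4, 880.2) = 788.9 kN → bolt shear.

788.9 kN (bolt shear governs)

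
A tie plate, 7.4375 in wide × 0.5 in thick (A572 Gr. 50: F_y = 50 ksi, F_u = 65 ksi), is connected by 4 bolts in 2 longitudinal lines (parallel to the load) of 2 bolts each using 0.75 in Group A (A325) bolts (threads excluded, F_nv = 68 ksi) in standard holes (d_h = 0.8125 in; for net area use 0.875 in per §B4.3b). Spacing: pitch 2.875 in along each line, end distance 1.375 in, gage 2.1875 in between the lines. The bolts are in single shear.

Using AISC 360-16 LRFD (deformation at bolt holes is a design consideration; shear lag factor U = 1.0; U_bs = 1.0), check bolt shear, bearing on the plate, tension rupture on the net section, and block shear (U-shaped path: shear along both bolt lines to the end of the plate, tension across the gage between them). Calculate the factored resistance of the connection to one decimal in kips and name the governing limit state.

Bolt shear: A_b = π(0.75)²/4 = 0.44179 in². φR_n = 0.75 × 68 × 0.44179 × 4 × 1 = 90.1 kips.
Bearing (0.5 in plate, F_u = 65 ksi): end bolts L_c = 1.375 − 0.8125/2 = 0.96875, R_n = min(1.2×0.96875×0.5×65, 2.4×0.75×0.5×65) = 37.781 kips/bolt; interior L_c = 2.875 − 0.8125 = 2.0625, R_n = 58.5 kips/bolt. φR_n = 0.75 × (2×37.781 + 2×58.5) = 144.4 kips.
Tension rupture (net): A_n = (7.4375 − 2×0.875)×0.5 = 2.8438 in² (U = 1.0, A_e = A_n). φR_n = 0.75 × 65 × 2.8438 = 138.6 kips.
Block shear: shear path 2×[1.375+1×2.875] = 2×4.25 in, A_gv = 4.25, A_nv = 2×(4.25 − 1.5×0.875)×0.5 = 2.9375 in²; tension across gage: (2.1875 − 1×0.875)×0.5 = 0.65625 in². R_n = min(0.6×65×2.9375, 0.6×50×4.25) + 1.0×65×0.65625 = min(114.56, 127.5) + 42.656 = 157.22 kips. φR_n = 0.75 × 157.22 = 117.9 kips.
Governing: min(90.1, 144.4, 138.6, 117.9) = 90.1 kips → bolt shear.

90.1 kips (bolt shear governs)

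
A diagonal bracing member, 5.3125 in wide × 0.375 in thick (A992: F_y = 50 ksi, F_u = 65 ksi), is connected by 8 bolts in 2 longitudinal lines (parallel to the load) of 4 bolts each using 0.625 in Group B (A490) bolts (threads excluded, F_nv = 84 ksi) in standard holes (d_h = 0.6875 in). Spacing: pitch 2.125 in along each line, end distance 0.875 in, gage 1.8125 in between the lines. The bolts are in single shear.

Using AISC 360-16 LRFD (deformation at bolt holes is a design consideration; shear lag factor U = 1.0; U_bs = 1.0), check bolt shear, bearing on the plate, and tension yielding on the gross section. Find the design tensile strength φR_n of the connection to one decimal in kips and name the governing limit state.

89.6 kips (gross-section yield governs)

Bolt shear: A_b = π(0.625)²/4 = 0.3068 in². φR_n = 0.75 × 84 × 0.3068 × 8 × 1 = 154.6 kips.
Bearing (0.375 in plate, F_u = 65 ksi): end bolts L_c = 0.875 − 0.6875/2 = 0.53125, R_n = min(1.2×0.53125×0.375×65, 2.4×0.625×0.375×65) = 15.539 kips/bolt; interior L_c = 2.125 − 0.6875 = 1.4375, R_n = 36.563 kips/bolt. φR_n = 0.75 × (2×15.539 + 6×36.563) = 187.8 kips.
Tension yield (gross): A_g = 5.3125×0.375 = 1.9922 in². φR_n = 0.90 × 50 × 1.9922 = 89.6 kips.
Governing: min(154.6, 187.8, 89.6) = 89.6 kips → gross-section yield.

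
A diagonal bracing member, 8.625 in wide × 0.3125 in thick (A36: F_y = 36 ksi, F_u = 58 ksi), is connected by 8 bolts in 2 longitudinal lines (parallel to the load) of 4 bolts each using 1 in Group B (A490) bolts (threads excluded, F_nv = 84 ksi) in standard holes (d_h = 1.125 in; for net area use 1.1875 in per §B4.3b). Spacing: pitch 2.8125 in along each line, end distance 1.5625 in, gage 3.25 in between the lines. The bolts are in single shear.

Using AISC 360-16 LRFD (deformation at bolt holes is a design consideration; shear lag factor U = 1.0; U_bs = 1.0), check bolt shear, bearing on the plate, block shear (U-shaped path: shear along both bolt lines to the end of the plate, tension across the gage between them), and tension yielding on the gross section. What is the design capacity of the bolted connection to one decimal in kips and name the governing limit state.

Bolt shear: A_b = π(1)²/4 = 0.7854 in². φR_n = 0.75 × 84 × 0.7854 × 8 × 1 = 395.8 kips.
Bearing (0.3125 in plate, F_u = 58 ksi): end bolts L_c = 1.5625 − 1.125/2 = 1, R_n = min(1.2×1×0.3125×58, 2.4×1×0.3125×58) = 21.75 kips/bolt; interior L_c = 2.8125 − 1.125 = 1.6875, R_n = 36.703 kips/bolt. φR_n = 0.75 × (2×21.75 + 6×36.703) = 197.8 kips.
Block shear: shear path 2×[1.5625+3×2.8125] = 2×10 in, A_gv = 6.25, A_nv = 2×(10 − 3.5×1.1875)×0.3125 = 3.6523 in²; tension across gage: (3.25 − 1×1.1875)×0.3125 = 0.64453 in². R_n = min(0.6×58×3.6523, 0.6×36×6.25) + 1.0×58×0.64453 = min(127.1, 135) + 37.383 = 164.48 kips. φR_n = 0.75 × 164.48 = 123.4 kips.
Tension yield (gross): A_g = 8.625×0.3125 = 2.6953 in². φR_n = 0.90 × 36 × 2.6953 = 87.3 kips.
Governing: min(395.8, 197.8, 123.4, 87.3) = 87.3 kips → gross-section yield.

87.3 kips (gross-section yield governs)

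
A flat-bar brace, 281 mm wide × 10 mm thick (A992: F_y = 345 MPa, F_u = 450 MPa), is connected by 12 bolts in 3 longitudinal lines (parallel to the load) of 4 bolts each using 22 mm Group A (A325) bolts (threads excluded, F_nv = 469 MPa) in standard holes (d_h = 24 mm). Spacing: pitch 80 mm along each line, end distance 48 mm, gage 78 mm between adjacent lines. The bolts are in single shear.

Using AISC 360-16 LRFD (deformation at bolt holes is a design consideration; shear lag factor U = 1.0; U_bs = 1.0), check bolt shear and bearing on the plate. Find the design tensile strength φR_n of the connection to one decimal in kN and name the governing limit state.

Bolt shear: A_b = π(22)²/4 = 380.13 mm². φR_n = 0.75 × 469 × 380.13 × 12 × 1 = 1604.5 kN.
Bearing (10 mm plate, F_u = 450 MPa): end bolts L_c = 48 − 24/2 = 36, R_n = min(1.2×36×10×450, 2.4×22×10×450) = 194.4 kN/bolt; interior L_c = 80 − 24 = 56, R_n = 237.6 kN/bolt. φR_n = 0.75 × (3×194.4 + 9×237.6) = 2041.2 kN.
Governing: min(1604.5, 2041.2) = 1604.5 kN → bolt shear.

1604.5 kN (bolt shear governs)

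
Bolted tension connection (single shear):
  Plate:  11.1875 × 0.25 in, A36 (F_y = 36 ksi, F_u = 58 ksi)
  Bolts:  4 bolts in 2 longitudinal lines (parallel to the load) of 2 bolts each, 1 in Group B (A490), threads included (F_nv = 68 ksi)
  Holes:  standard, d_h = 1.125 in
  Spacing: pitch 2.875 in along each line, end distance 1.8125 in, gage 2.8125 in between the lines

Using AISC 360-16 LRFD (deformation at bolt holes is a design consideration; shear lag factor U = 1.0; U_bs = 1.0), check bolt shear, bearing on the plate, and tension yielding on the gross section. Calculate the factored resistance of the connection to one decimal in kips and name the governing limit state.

78.3 kips (bearing governs)

Bolt shear: A_b = π(1)²/4 = 0.7854 in². φR_n = 0.75 × 68 × 0.7854 × 4 × 1 = 160.2 kips.
Bearing (0.25 in plate, F_u = 58 ksi): end bolts L_c = 1.8125 − 1.125/2 = 1.25, R_n = min(1.2×1.25×0.25×58, 2.4×1×0.25×58) = 21.75 kips/bolt; interior L_c = 2.875 − 1.125 = 1.75, R_n = 30.45 kips/bolt. φR_n = 0.75 × (2×21.75 + 2×30.45) = 78.3 kips.
Tension yield (gross): A_g = 11.1875×0.25 = 2.7969 in². φR_n = 0.90 × 36 × 2.7969 = 90.6 kips.
Governing: min(160.2, 78.3, 90.6) = 78.3 kips → bearing.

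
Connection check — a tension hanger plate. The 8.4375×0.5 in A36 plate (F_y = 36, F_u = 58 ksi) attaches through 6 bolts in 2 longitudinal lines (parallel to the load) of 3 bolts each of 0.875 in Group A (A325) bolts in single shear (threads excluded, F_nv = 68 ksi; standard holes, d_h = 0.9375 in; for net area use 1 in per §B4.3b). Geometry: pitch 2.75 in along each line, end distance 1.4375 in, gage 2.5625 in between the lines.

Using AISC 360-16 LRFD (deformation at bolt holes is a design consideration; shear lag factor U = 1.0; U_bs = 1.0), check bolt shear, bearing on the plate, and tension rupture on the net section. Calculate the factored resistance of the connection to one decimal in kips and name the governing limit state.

140.0 kips (net-section rupture governs)

Bolt shear: A_b = π(0.875)²/4 = 0.60132 in². φR_n = 0.75 × 68 × 0.60132 × 6 × 1 = 184.0 kips.
Bearing (0.5 in plate, F_u = 58 ksi): end bolts L_c = 1.4375 − 0.9375/2 = 0.96875, R_n = min(1.2×0.96875×0.5×58, 2.4×0.875×0.5×58) = 33.713 kips/bolt; interior L_c = 2.75 − 0.9375 = 1.8125, R_n = 60.9 kips/bolt. φR_n = 0.75 × (2×33.713 + 4×60.9) = 233.3 kips.
Tension rupture (net): A_n = (8.4375 − 2×1)×0.5 = 3.2188 in² (U = 1.0, A_e = A_n). φR_n = 0.75 × 58 × 3.2188 = 140.0 kips.
Governing: min(184.0, 233.3, 140.0) = 140.0 kips → net-section rupture.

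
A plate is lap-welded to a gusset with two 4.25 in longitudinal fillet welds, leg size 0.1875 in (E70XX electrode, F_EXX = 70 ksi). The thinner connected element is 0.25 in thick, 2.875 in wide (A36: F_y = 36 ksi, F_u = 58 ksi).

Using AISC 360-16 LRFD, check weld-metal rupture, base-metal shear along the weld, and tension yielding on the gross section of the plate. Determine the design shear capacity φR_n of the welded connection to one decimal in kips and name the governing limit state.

23.3 kips (gross-section yield governs)

Weld metal: throat = 0.707×0.1875 = 0.13256 in, L = 2×4.25 = 8.5 in. φR_n = 0.75 × 0.6 × 70 × 0.13256 × 8.5 = 35.5 kips.
Base metal shear (0.25 in plate): yield φR_n = 1.0×0.6×36×0.25×8.5 = 45.9 kips; rupture φR_n = 0.75×0.6×58×0.25×8.5 = 55.5 kips; take 45.9 kips (yield).
Tension yield (gross): A_g = 2.875×0.25 = 0.71875 in². φR_n = 0.90 × 36 × 0.71875 = 23.3 kips.
Governing: min(35.5, 45.9, 23.3) = 23.3 kips → gross-section yield.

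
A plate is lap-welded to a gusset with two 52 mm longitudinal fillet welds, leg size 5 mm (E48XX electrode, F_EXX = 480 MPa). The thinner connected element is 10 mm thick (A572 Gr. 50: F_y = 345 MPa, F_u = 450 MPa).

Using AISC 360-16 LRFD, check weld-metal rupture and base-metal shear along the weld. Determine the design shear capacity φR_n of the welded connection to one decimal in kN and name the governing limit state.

79.4 kN (weld metal governs)

Weld metal: throat = 0.707×5 = 3.535 mm, L = 2×52 = 104 mm. φR_n = 0.75 × 0.6 × 480 × 3.535 × 104 = 79.4 kN.
Base metal shear (10 mm plate): yield φR_n = 1.0×0.6×345×10×104 = 215.3 kN; rupture φR_n = 0.75×0.6×450×10×104 = 210.6 kN; take 210.6 kN (rupture).
Governing: min(79.4, 210.6) = 79.4 kN → weld metal.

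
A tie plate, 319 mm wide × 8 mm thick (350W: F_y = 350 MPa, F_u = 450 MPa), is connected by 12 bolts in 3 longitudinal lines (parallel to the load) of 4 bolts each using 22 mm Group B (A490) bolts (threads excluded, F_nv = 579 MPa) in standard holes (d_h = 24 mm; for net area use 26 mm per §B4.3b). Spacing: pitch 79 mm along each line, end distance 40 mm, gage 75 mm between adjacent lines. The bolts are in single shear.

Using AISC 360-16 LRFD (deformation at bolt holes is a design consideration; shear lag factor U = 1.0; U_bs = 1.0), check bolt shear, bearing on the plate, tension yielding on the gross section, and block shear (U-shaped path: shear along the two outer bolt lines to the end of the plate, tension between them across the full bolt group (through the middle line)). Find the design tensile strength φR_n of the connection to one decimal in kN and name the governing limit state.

Bolt shear: A_b = π(22)²/4 = 380.13 mm². φR_n = 0.75 × 579 × 380.13 × 12 × 1 = 1980.9 kN.
Bearing (8 mm plate, F_u = 450 MPa): end bolts L_c = 40 − 24/2 = 28, R_n = min(1.2×28×8×450, 2.4×22×8×450) = 120.96 kN/bolt; interior L_c = 79 − 24 = 55, R_n = 190.08 kN/bolt. φR_n = 0.75 × (3×120.96 + 9×190.08) = 1555.2 kN.
Tension yield (gross): A_g = 319×8 = 2552 mm². φR_n = 0.90 × 350 × 2552 = 803.9 kN.
Block shear: shear path 2×[40+3×79] = 2×277 mm, A_gv = 4432, A_nv = 2×(277 − 3.5×26)×8 = 2976 mm²; tension across gage: (150 − 2×26)×8 = 784 mm². R_n = min(0.6×450×2976, 0.6×350×4432) + 1.0×450×784 = min(803.52, 930.72) + 352.8 = 1156.3 kN. φR_n = 0.75 × 1156.3 = 867.2 kN.
Governing: min(1980.9, 1555.2, 803.9, 867.2) = 803.9 kN → gross-section yield.

803.9 kN (gross-section yield governs)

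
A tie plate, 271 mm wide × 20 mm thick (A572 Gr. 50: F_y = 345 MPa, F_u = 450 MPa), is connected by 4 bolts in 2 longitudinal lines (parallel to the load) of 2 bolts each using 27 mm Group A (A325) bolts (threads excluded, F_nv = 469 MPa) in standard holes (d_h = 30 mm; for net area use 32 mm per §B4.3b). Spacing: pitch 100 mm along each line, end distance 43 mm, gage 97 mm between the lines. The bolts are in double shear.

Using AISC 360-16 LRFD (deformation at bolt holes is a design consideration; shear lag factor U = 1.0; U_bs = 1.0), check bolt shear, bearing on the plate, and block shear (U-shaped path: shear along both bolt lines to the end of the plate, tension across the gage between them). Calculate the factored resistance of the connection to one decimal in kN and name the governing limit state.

1208.3 kN (block shear governs)

Bolt shear: A_b = π(27)²/4 = 572.56 mm². φR_n = 0.75 × 469 × 572.56 × 4 × 2 = 1611.2 kN.
Bearing (20 mm plate, F_u = 450 MPa): end bolts L_c = 43 − 30/2 = 28, R_n = min(1.2×28×20×450, 2.4×27×20×450) = 302.4 kN/bolt; interior L_c = 100 − 30 = 70, R_n = 583.2 kN/bolt. φR_n = 0.75 × (2×302.4 + 2×583.2) = 1328.4 kN.
Block shear: shear path 2×[43+1×100] = 2×143 mm, A_gv = 5720, A_nv = 2×(143 − 1.5×32)×20 = 3800 mm²; tension across gage: (97 − 1×32)×20 = 1300 mm². R_n = min(0.6×450×3800, 0.6×345×5720) + 1.0×450×1300 = min(1026, 1184) + 585 = 1611 kN. φR_n = 0.75 × 1611 = 1208.3 kN.
Governing: min(1611.2, 1328.4, 1208.3) = 1208.3 kN → block shear.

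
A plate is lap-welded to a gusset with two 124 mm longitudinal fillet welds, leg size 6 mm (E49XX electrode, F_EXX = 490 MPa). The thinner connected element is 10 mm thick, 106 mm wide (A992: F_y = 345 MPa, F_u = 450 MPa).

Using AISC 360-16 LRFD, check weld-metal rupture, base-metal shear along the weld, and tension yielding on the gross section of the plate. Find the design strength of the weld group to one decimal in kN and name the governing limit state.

Weld metal: throat = 0.707×6 = 4.242 mm, L = 2×124 = 248 mm. φR_n = 0.75 × 0.6 × 490 × 4.242 × 248 = 232.0 kN.
Base metal shear (10 mm plate): yield φR_n = 1.0×0.6×345×10×248 = 513.4 kN; rupture φR_n = 0.75×0.6×450×10×248 = 502.2 kN; take 502.2 kN (rupture).
Tension yield (gross): A_g = 106×10 = 1060 mm². φR_n = 0.90 × 345 × 1060 = 329.1 kN.
Governing: min(232.0, 502.2, 329.1) = 232.0 kN → weld metal.

232.0 kN (weld metal governs)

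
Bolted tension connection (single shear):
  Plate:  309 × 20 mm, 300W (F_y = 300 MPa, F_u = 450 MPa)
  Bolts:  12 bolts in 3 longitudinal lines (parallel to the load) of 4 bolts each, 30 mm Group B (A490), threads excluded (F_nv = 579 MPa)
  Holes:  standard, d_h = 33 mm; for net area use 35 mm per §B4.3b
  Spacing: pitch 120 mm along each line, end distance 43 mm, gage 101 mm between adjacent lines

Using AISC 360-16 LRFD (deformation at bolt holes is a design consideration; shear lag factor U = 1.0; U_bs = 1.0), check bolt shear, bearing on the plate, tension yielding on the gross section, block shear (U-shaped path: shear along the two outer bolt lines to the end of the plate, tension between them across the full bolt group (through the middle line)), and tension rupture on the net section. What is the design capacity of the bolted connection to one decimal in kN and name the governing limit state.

1377.0 kN (net-section rupture governs)

Bolt shear: A_b = π(30)²/4 = 706.86 mm². φR_n = 0.75 × 579 × 706.86 × 12 × 1 = 3683.4 kN.
Bearing (20 mm plate, F_u = 450 MPa): end bolts L_c = 43 − 33/2 = 26.5, R_n = min(1.2×26.5×20×450, 2.4×30×20×450) = 286.2 kN/bolt; interior L_c = 120 − 33 = 87, R_n = 648 kN/bolt. φR_n = 0.75 × (3×286.2 + 9×648) = 5018.0 kN.
Tension yield (gross): A_g = 309×20 = 6180 mm². φR_n = 0.90 × 300 × 6180 = 1668.6 kN.
Block shear: shear path 2×[43+3×120] = 2×403 mm, A_gv = 16120, A_nv = 2×(403 − 3.5×35)×20 = 11220 mm²; tension across gage: (202 − 2×35)×20 = 2640 mm². R_n = min(0.6×450×11220, 0.6×300×16120) + 1.0×450×2640 = min(3029.4, 2901.6) + 1188 = 4089.6 kN. φR_n = 0.75 × 4089.6 = 3067.2 kN.
Tension rupture (net): A_n = (309 − 3×35)×20 = 4080 mm² (U = 1.0, A_e = A_n). φR_n = 0.75 × 450 × 4080 = 1377.0 kN.
Governing: min(3683.4, 5018.0, 1668.6, 3067.2, 1377.0) = 1377.0 kN → net-section rupture.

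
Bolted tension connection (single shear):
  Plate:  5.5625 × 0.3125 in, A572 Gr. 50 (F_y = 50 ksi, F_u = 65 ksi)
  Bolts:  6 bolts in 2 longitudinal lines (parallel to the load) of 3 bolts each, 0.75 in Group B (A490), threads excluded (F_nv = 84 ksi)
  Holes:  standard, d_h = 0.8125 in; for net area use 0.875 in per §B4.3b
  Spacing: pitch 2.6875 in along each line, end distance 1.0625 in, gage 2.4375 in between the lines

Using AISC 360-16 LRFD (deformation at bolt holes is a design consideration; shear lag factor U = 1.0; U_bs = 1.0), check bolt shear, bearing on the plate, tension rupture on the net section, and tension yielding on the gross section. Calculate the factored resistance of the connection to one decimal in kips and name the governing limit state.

58.1 kips (net-section rupture governs)

Bolt shear: A_b = π(0.75)²/4 = 0.44179 in². φR_n = 0.75 × 84 × 0.44179 × 6 × 1 = 167.0 kips.
Bearing (0.3125 in plate, F_u = 65 ksi): end bolts L_c = 1.0625 − 0.8125/2 = 0.65625, R_n = min(1.2×0.65625×0.3125×65, 2.4×0.75×0.3125×65) = 15.996 kips/bolt; interior L_c = 2.6875 − 0.8125 = 1.875, R_n = 36.563 kips/bolt. φR_n = 0.75 × (2×15.996 + 4×36.563) = 133.7 kips.
Tension rupture (net): A_n = (5.5625 − 2×0.875)×0.3125 = 1.1914 in² (U = 1.0, A_e = A_n). φR_n = 0.75 × 65 × 1.1914 = 58.1 kips.
Tension yield (gross): A_g = 5.5625×0.3125 = 1.7383 in². φR_n = 0.90 × 50 × 1.7383 = 78.2 kips.
Governing: min(167.0, 133.7, 58.1, 78.2) = 58.1 kips → net-section rupture.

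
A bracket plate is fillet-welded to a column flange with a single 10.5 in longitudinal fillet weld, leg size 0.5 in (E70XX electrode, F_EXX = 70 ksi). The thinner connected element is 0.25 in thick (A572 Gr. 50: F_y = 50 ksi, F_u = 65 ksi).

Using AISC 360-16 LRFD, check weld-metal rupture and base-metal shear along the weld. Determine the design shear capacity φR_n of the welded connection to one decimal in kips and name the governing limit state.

Weld metal: throat = 0.707×0.5 = 0.3535 in, L = 10.5 in. φR_n = 0.75 × 0.6 × 70 × 0.3535 × 10.5 = 116.9 kips.
Base metal shear (0.25 in plate): yield φR_n = 1.0×0.6×50×0.25×10.5 = 78.8 kips; rupture φR_n = 0.75×0.6×65×0.25×10.5 = 76.8 kips; take 76.8 kips (rupture).
Governing: min(116.9, 76.8) = 76.8 kips → base-metal shear.

76.8 kips (base-metal shear governs)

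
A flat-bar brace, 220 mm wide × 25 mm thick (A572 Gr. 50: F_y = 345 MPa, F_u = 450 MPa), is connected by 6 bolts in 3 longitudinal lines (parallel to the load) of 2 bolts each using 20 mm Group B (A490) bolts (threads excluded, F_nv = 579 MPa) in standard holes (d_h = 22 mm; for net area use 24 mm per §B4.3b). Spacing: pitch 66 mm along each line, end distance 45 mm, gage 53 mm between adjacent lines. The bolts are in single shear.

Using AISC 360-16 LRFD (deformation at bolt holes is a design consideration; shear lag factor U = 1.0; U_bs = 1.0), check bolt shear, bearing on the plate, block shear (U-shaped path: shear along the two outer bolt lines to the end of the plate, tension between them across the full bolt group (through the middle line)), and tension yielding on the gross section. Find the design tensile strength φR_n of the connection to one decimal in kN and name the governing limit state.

Bolt shear: A_b = π(20)²/4 = 314.16 mm². φR_n = 0.75 × 579 × 314.16 × 6 × 1 = 818.5 kN.
Bearing (25 mm plate, F_u = 450 MPa): end bolts L_c = 45 − 22/2 = 34, R_n = min(1.2×34×25×450, 2.4×20×25×450) = 459 kN/bolt; interior L_c = 66 − 22 = 44, R_n = 540 kN/bolt. φR_n = 0.75 × (3×459 + 3×540) = 2247.8 kN.
Block shear: shear path 2×[45+1×66] = 2×111 mm, A_gv = 5550, A_nv = 2×(111 − 1.5×24)×25 = 3750 mm²; tension across gage: (106 − 2×24)×25 = 1450 mm². R_n = min(0.6×450×3750, 0.6×345×5550) + 1.0×450×1450 = min(1012.5, 1148.9) + 652.5 = 1665 kN. φR_n = 0.75 × 1665 = 1248.8 kN.
Tension yield (gross): A_g = 220×25 = 5500 mm². φR_n = 0.90 × 345 × 5500 = 1707.8 kN.
Governing: min(818.5, 2247.8, 1248.8, 1707.8) = 818.5 kN → bolt shear.

818.5 kN (bolt shear governs)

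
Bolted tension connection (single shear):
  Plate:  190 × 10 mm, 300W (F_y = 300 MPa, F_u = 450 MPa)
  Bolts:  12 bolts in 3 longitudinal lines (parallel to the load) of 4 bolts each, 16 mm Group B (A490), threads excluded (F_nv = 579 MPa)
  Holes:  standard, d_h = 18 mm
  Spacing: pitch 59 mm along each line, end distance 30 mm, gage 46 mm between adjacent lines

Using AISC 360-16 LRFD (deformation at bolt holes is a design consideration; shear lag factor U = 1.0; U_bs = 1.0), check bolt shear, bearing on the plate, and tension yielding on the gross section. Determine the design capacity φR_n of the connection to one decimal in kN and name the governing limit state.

513.0 kN (gross-section yield governs)

Bolt shear: A_b = π(16)²/4 = 201.06 mm². φR_n = 0.75 × 579 × 201.06 × 12 × 1 = 1047.7 kN.
Bearing (10 mm plate, F_u = 450 MPa): end bolts L_c = 30 − 18/2 = 21, R_n = min(1.2×21×10×450, 2.4×16×10×450) = 113.4 kN/bolt; interior L_c = 59 − 18 = 41, R_n = 172.8 kN/bolt. φR_n = 0.75 × (3×113.4 + 9×172.8) = 1421.6 kN.
Tension yield (gross): A_g = 190×10 = 1900 mm². φR_n = 0.90 × 300 × 1900 = 513.0 kN.
Governing: min(1047.7, 1421.6, 513.0) = 513.0 kN → gross-section yield.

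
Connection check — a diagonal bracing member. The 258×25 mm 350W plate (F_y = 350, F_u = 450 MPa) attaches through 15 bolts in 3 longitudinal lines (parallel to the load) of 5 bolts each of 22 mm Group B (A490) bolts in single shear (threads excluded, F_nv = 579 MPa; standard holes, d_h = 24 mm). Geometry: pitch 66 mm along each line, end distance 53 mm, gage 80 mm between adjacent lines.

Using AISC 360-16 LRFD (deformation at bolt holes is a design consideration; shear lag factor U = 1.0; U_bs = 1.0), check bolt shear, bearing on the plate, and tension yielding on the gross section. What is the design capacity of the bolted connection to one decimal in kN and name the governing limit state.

2031.8 kN (gross-section yield governs)

Bolt shear: A_b = π(22)²/4 = 380.13 mm². φR_n = 0.75 × 579 × 380.13 × 15 × 1 = 2476.1 kN.
Bearing (25 mm plate, F_u = 450 MPa): end bolts L_c = 53 − 24/2 = 41, R_n = min(1.2×41×25×450, 2.4×22×25×450) = 553.5 kN/bolt; interior L_c = 66 − 24 = 42, R_n = 567 kN/bolt. φR_n = 0.75 × (3×553.5 + 12×567) = 6348.4 kN.
Tension yield (gross): A_g = 258×25 = 6450 mm². φR_n = 0.90 × 350 × 6450 = 2031.8 kN.
Governing: min(2476.1, 6348.4, 2031.8) = 2031.8 kN → gross-section yield.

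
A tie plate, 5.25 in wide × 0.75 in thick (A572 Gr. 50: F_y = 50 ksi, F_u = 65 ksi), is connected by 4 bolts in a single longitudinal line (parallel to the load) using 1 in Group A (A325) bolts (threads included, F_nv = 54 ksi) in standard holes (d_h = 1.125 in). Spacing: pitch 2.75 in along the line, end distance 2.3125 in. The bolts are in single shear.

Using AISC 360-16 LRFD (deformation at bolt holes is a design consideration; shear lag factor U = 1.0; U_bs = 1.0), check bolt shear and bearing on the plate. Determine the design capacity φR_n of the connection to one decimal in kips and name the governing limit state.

Bolt shear: A_b = π(1)²/4 = 0.7854 in². φR_n = 0.75 × 54 × 0.7854 × 4 × 1 = 127.2 kips.
Bearing (0.75 in plate, F_u = 65 ksi): end bolts L_c = 2.3125 − 1.125/2 = 1.75, R_n = min(1.2×1.75×0.75×65, 2.4×1×0.75×65) = 102.38 kips/bolt; interior L_c = 2.75 − 1.125 = 1.625, R_n = 95.063 kips/bolt. φR_n = 0.75 × (1×102.38 + 3×95.063) = 290.7 kips.
Governing: min(127.2, 290.7) = 127.2 kips → bolt shear.

127.2 kips (bolt shear governs)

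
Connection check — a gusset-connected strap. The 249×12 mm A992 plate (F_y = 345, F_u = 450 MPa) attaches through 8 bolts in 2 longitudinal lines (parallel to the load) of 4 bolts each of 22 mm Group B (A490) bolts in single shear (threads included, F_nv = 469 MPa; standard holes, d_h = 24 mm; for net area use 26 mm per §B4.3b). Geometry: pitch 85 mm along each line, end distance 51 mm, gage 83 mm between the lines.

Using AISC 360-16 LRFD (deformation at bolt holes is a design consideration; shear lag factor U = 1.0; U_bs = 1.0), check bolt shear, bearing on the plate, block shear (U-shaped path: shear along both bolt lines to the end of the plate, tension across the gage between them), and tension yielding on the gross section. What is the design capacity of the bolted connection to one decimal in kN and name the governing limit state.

927.8 kN (gross-section yield governs)

Bolt shear: A_b = π(22)²/4 = 380.13 mm². φR_n = 0.75 × 469 × 380.13 × 8 × 1 = 1069.7 kN.
Bearing (12 mm plate, F_u = 450 MPa): end bolts L_c = 51 − 24/2 = 39, R_n = min(1.2×39×12×450, 2.4×22×12×450) = 252.72 kN/bolt; interior L_c = 85 − 24 = 61, R_n = 285.12 kN/bolt. φR_n = 0.75 × (2×252.72 + 6×285.12) = 1662.1 kN.
Block shear: shear path 2×[51+3×85] = 2×306 mm, A_gv = 7344, A_nv = 2×(306 − 3.5×26)×12 = 5160 mm²; tension across gage: (83 − 1×26)×12 = 684 mm². R_n = min(0.6×450×5160, 0.6×345×7344) + 1.0×450×684 = min(1393.2, 1520.2) + 307.8 = 1701 kN. φR_n = 0.75 × 1701 = 1275.8 kN.
Tension yield (gross): A_g = 249×12 = 2988 mm². φR_n = 0.90 × 345 × 2988 = 927.8 kN.
Governing: min(1069.7, 1662.1, 1275.8, 927.8) = 927.8 kN → gross-section yield.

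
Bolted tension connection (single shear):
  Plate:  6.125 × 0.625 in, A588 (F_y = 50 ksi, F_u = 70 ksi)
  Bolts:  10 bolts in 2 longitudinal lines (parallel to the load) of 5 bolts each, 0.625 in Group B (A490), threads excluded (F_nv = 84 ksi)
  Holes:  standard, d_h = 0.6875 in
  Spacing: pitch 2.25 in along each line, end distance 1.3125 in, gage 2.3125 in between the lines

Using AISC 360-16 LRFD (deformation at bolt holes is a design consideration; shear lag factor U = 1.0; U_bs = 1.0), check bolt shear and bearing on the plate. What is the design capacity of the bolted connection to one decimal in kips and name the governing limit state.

Bolt shear: A_b = π(0.625)²/4 = 0.3068 in². φR_n = 0.75 × 84 × 0.3068 × 10 × 1 = 193.3 kips.
Bearing (0.625 in plate, F_u = 70 ksi): end bolts L_c = 1.3125 − 0.6875/2 = 0.96875, R_n = min(1.2×0.96875×0.625×70, 2.4×0.625×0.625×70) = 50.859 kips/bolt; interior L_c = 2.25 − 0.6875 = 1.5625, R_n = 65.625 kips/bolt. φR_n = 0.75 × (2×50.859 + 8×65.625) = 470.0 kips.
Governing: min(193.3, 470.0) = 193.3 kips → bolt shear.

193.3 kips (bolt shear governs)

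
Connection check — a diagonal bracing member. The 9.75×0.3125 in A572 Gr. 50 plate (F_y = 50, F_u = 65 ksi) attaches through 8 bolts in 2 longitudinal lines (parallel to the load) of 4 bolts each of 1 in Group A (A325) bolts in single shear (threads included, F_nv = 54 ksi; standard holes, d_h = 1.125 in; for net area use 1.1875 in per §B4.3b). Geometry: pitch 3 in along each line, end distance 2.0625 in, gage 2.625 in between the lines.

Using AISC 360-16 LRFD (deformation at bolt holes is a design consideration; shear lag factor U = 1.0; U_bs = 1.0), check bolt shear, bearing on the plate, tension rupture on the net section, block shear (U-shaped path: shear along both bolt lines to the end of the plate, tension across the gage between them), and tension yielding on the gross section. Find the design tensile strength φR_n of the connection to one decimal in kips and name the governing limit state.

Bolt shear: A_b = π(1)²/4 = 0.7854 in². φR_n = 0.75 × 54 × 0.7854 × 8 × 1 = 254.5 kips.
Bearing (0.3125 in plate, F_u = 65 ksi): end bolts L_c = 2.0625 − 1.125/2 = 1.5, R_n = min(1.2×1.5×0.3125×65, 2.4×1×0.3125×65) = 36.563 kips/bolt; interior L_c = 3 − 1.125 = 1.875, R_n = 45.703 kips/bolt. φR_n = 0.75 × (2×36.563 + 6×45.703) = 260.5 kips.
Tension rupture (net): A_n = (9.75 − 2×1.1875)×0.3125 = 2.3047 in² (U = 1.0, A_e = A_n). φR_n = 0.75 × 65 × 2.3047 = 112.4 kips.
Block shear: shear path 2×[2.0625+3×3] = 2×11.0625 in, A_gv = 6.9141, A_nv = 2×(11.0625 − 3.5×1.1875)×0.3125 = 4.3164 in²; tension across gage: (2.625 − 1×1.1875)×0.3125 = 0.44922 in². R_n = min(0.6×65×4.3164, 0.6×50×6.9141) + 1.0×65×0.44922 = min(168.34, 207.42) + 29.199 = 197.54 kips. φR_n = 0.75 × 197.54 = 148.2 kips.
Tension yield (gross): A_g = 9.75×0.3125 = 3.0469 in². φR_n = 0.90 × 50 × 3.0469 = 137.1 kips.
Governing: min(254.5, 260.5, 112.4, 148.2, 137.1) = 112.4 kips → net-section rupture.

112.4 kips (net-section rupture governs)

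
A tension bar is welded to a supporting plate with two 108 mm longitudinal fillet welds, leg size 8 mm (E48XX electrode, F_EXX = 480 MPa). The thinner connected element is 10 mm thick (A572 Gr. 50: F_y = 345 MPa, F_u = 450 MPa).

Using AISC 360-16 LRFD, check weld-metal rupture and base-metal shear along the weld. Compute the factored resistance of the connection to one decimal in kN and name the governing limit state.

263.9 kN (weld metal governs)

Weld metal: throat = 0.707×8 = 5.656 mm, L = 2×108 = 216 mm. φR_n = 0.75 × 0.6 × 480 × 5.656 × 216 = 263.9 kN.
Base metal shear (10 mm plate): yield φR_n = 1.0×0.6×345×10×216 = 447.1 kN; rupture φR_n = 0.75×0.6×450×10×216 = 437.4 kN; take 437.4 kN (rupture).
Governing: min(263.9, 437.4) = 263.9 kN → weld metal.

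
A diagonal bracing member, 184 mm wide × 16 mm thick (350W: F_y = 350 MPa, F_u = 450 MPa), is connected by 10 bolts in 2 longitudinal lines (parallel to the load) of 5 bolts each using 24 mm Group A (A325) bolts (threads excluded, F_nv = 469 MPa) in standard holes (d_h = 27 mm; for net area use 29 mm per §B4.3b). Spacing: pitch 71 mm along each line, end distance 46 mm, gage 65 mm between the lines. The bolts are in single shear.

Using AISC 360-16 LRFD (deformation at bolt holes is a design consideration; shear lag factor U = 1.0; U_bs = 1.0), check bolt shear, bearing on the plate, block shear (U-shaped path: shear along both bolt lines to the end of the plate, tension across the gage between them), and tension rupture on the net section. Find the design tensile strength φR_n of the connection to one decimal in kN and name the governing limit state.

Bolt shear: A_b = π(24)²/4 = 452.39 mm². φR_n = 0.75 × 469 × 452.39 × 10 × 1 = 1591.3 kN.
Bearing (16 mm plate, F_u = 450 MPa): end bolts L_c = 46 − 27/2 = 32.5, R_n = min(1.2×32.5×16×450, 2.4×24×16×450) = 280.8 kN/bolt; interior L_c = 71 − 27 = 44, R_n = 380.16 kN/bolt. φR_n = 0.75 × (2×280.8 + 8×380.16) = 2702.2 kN.
Block shear: shear path 2×[46+4×71] = 2×330 mm, A_gv = 10560, A_nv = 2×(330 − 4.5×29)×16 = 6384 mm²; tension across gage: (65 − 1×29)×16 = 576 mm². R_n = min(0.6×450×6384, 0.6×350×10560) + 1.0×450×576 = min(1723.7, 2217.6) + 259.2 = 1982.9 kN. φR_n = 0.75 × 1982.9 = 1487.2 kN.
Tension rupture (net): A_n = (184 − 2×29)×16 = 2016 mm² (U = 1.0, A_e = A_n). φR_n = 0.75 × 450 × 2016 = 680.4 kN.
Governing: min(1591.3, 2702.2, 1487.2, 680.4) = 680.4 kN → net-section rupture.

680.4 kN (net-section rupture governs)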